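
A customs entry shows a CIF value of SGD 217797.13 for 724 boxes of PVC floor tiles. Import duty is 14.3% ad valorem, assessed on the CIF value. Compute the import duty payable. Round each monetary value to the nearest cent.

Import duty = 217797.13 × 14.3% = 31144.99

Import duty: SGD 31144.99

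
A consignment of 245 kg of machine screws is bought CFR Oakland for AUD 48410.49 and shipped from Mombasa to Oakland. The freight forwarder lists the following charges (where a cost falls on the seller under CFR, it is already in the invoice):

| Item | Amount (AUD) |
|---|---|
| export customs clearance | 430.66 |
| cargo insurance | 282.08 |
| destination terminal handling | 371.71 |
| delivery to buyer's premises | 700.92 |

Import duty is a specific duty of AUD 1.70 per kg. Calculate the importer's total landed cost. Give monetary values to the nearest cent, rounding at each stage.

Total landed cost: AUD 50181.70

CFR: the seller pays costs through ocean freight to the destination port, but not insurance.
Already in the invoice (seller's account under CFR): export clearance — exclude.
CIF value = CFR price + insurance = 48410.49 + 282.08 = 48692.57
Import duty = 245 × 1.70 = 416.50
Buyer bears: insurance 282.08 + destination terminal 371.71 + delivery 700.92 + duty 416.50 = 1771.21
Landed cost = invoice 48410.49 + 1771.21 = 50181.70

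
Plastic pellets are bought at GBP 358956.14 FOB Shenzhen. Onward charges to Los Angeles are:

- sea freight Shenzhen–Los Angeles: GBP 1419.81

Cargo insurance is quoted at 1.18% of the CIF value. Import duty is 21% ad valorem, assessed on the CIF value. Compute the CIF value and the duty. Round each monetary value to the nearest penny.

Let C be the CIF value. C = FOB price + freight + 1.18% × C
C − 1.18% × C = 358956.14 + 1419.81
0.9882 × C = 360375.95
C = 360375.95 / 0.9882 = 364679.16
Insurance premium = 1.18% × 364679.16 = 4303.21
Import duty = 364679.16 × 21% = 76582.62

CIF value: GBP 364679.16; import duty: GBP 76582.62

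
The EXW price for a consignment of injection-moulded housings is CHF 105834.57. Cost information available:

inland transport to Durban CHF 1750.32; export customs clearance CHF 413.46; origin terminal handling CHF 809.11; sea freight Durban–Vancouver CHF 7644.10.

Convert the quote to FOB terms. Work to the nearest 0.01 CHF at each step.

FOB price: CHF 108807.46

Not relevant to the conversion: freight — on the buyer under both terms; not part of either seller's price.
From EXW to FOB, the seller additionally bears: inland to port, export clearance, origin terminal.
FOB price = 105834.57 + 1750.32 + 413.46 + 809.11 = 108807.46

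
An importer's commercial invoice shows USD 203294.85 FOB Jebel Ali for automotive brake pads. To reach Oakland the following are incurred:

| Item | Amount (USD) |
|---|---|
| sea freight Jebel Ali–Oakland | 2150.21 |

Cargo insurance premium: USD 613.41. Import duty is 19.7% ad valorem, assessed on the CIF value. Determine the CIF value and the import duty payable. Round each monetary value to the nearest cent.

CIF = FOB price + freight + insurance
CIF = 203294.85 + 2150.21 + 613.41 = 206058.47
Import duty = 206058.47 × 19.7% = 40593.52

CIF value: USD 206058.47; import duty: USD 40593.52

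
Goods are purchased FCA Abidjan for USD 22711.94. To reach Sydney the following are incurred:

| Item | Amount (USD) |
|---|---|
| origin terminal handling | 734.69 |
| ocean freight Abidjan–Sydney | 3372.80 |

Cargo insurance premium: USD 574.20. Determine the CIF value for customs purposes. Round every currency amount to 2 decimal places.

CIF value: USD 27393.63

CIF = FCA price + pre-shipment costs + freight + insurance
CIF = 22711.94 + 734.69 + 3372.80 + 574.20 = 27393.63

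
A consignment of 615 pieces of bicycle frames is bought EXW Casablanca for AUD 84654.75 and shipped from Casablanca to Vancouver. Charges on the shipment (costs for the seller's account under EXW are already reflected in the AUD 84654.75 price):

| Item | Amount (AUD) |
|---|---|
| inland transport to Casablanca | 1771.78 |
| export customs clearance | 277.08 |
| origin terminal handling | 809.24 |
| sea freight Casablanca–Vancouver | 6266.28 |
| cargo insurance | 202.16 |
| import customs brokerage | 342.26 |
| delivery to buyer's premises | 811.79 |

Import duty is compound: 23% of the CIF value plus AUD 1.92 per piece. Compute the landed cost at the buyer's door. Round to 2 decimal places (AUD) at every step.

EXW: the seller makes goods available at their premises; the buyer bears all onward costs.
CIF value = EXW price + inland to port + export clearance + origin terminal + freight + insurance = 84654.75 + 1771.78 + 277.08 + 809.24 + 6266.28 + 202.16 = 93981.29
Ad valorem component: 93981.29 × 23% = 21615.70
Specific component: 615 × 1.92 = 1180.80
Import duty = 21615.70 + 1180.80 = 22796.50
Buyer bears: inland to port 1771.78 + export clearance 277.08 + origin terminal 809.24 + freight 6266.28 + insurance 202.16 + brokerage 342.26 + delivery 811.79 + duty 22796.50 = 33277.09
Landed cost = invoice 84654.75 + 33277.09 = 117931.84

Total landed cost: AUD 117931.84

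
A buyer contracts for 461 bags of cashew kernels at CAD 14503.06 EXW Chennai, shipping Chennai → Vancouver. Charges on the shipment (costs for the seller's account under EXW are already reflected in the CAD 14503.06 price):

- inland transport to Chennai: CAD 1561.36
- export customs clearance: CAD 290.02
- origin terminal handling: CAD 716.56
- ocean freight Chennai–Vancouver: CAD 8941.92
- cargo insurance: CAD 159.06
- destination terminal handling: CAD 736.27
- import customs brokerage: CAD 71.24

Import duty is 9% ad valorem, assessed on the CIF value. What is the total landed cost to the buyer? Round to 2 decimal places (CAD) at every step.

Total landed cost: CAD 29334.97

EXW: the seller makes goods available at their premises; the buyer bears all onward costs.
CIF value = EXW price + inland to port + export clearance + origin terminal + freight + insurance = 14503.06 + 1561.36 + 290.02 + 716.56 + 8941.92 + 159.06 = 26171.98
Import duty = 26171.98 × 9% = 2355.48
Buyer bears: inland to port 1561.36 + export clearance 290.02 + origin terminal 716.56 + freight 8941.92 + insurance 159.06 + destination terminal 736.27 + brokerage 71.24 + duty 2355.48 = 14831.91
Landed cost = invoice 14503.06 + 14831.91 = 29334.97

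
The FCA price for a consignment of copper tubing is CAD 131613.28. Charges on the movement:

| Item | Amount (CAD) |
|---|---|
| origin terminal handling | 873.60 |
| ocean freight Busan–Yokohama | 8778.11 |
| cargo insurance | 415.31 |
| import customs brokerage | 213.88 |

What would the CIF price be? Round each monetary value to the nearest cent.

Not relevant to the conversion: brokerage — on the buyer under both terms; not part of either seller's price.
From FCA to CIF, the seller additionally bears: origin terminal, freight, insurance.
CIF price = 131613.28 + 873.60 + 8778.11 + 415.31 = 141680.30

CIF price: CAD 141680.30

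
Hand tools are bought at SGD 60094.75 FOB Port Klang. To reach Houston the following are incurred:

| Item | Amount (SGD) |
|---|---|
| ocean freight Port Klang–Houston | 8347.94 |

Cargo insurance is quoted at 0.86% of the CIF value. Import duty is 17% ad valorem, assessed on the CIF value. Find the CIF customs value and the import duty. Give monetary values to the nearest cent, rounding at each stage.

Let C be the CIF value. C = FOB price + freight + 0.86% × C
C − 0.86% × C = 60094.75 + 8347.94
0.9914 × C = 68442.69
C = 68442.69 / 0.9914 = 69036.40
Insurance premium = 0.86% × 69036.40 = 593.71
Import duty = 69036.40 × 17% = 11736.19

CIF value: SGD 69036.40; import duty: SGD 11736.19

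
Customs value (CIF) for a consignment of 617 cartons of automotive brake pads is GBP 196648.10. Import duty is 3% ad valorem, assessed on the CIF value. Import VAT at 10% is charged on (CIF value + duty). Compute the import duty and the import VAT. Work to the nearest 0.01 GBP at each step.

Import duty = 196648.10 × 3% = 5899.44
VAT base = CIF + duty = 196648.10 + 5899.44 = 202547.54
Import VAT = 202547.54 × 10% = 20254.75

Import duty: GBP 5899.44; import VAT: GBP 20254.75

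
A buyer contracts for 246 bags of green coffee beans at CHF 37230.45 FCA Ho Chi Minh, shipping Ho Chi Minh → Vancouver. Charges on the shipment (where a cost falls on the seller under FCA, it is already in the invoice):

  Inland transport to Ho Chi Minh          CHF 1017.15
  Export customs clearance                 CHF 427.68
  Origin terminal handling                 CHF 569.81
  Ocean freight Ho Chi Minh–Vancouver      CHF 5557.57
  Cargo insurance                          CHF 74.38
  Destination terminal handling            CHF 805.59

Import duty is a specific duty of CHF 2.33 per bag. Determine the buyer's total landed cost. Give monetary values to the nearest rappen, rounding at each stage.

FCA: the seller delivers export-cleared goods to the carrier; the buyer bears costs from that point.
Already in the invoice (seller's account under FCA): inland to port, export clearance — exclude.
CIF value = FCA price + origin terminal + freight + insurance = 37230.45 + 569.81 + 5557.57 + 74.38 = 43432.21
Import duty = 246 × 2.33 = 573.18
Buyer bears: origin terminal 569.81 + freight 5557.57 + insurance 74.38 + destination terminal 805.59 + duty 573.18 = 7580.53
Landed cost = invoice 37230.45 + 7580.53 = 44810.98

Total landed cost: CHF 44810.98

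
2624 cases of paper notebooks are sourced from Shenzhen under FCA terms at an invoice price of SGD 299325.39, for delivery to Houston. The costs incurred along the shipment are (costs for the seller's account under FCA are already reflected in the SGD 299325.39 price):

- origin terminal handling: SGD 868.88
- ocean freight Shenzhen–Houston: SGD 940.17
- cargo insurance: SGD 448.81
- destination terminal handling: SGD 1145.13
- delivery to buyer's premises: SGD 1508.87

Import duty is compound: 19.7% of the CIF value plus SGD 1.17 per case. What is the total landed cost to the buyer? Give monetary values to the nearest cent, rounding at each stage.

Total landed cost: SGD 366719.23

FCA: the seller delivers export-cleared goods to the carrier; the buyer bears costs from that point.
CIF value = FCA price + origin terminal + freight + insurance = 299325.39 + 868.88 + 940.17 + 448.81 = 301583.25
Ad valorem component: 301583.25 × 19.7% = 59411.90
Specific component: 2624 × 1.17 = 3070.08
Import duty = 59411.90 + 3070.08 = 62481.98
Buyer bears: origin terminal 868.88 + freight 940.17 + insurance 448.81 + destination terminal 1145.13 + delivery 1508.87 + duty 62481.98 = 67393.84
Landed cost = invoice 299325.39 + 67393.84 = 366719.23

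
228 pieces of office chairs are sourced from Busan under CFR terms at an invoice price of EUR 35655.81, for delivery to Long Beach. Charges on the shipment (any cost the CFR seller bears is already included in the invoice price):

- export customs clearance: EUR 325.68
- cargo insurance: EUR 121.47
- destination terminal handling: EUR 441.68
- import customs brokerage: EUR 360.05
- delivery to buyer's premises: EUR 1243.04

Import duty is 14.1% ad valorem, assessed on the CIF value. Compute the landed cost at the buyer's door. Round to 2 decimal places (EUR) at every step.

Total landed cost: EUR 42866.65

CFR: the seller pays costs through ocean freight to the destination port, but not insurance.
Already in the invoice (seller's account under CFR): export clearance — exclude.
CIF value = CFR price + insurance = 35655.81 + 121.47 = 35777.28
Import duty = 35777.28 × 14.1% = 5044.60
Buyer bears: insurance 121.47 + destination terminal 441.68 + brokerage 360.05 + delivery 1243.04 + duty 5044.60 = 7210.84
Landed cost = invoice 35655.81 + 7210.84 = 42866.65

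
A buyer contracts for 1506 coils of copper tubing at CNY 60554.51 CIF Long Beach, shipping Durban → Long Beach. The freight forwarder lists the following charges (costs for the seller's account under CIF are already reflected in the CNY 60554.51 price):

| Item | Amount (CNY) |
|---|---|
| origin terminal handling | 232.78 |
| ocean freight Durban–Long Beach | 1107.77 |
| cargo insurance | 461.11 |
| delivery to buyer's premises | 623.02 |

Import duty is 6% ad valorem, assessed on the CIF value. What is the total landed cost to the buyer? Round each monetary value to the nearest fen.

CIF: the seller pays costs through ocean freight and marine insurance to the destination port.
Already in the invoice (seller's account under CIF): origin terminal, freight, insurance — exclude.
The CIF price already equals the CIF value: 60554.51
Import duty = 60554.51 × 6% = 3633.27
Buyer bears: delivery 623.02 + duty 3633.27 = 4256.29
Landed cost = invoice 60554.51 + 4256.29 = 64810.80

Total landed cost: CNY 64810.80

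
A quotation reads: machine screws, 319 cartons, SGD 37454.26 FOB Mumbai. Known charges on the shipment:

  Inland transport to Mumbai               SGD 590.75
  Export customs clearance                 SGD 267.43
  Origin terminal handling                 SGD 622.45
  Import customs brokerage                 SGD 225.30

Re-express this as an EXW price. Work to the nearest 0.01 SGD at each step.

Not relevant to the conversion: brokerage — on the buyer under both terms; not part of either seller's price.
From FOB to EXW, the seller no longer bears: inland to port, export clearance, origin terminal.
EXW price = 37454.26 − 590.75 − 267.43 − 622.45 = 35973.63

EXW price: SGD 35973.63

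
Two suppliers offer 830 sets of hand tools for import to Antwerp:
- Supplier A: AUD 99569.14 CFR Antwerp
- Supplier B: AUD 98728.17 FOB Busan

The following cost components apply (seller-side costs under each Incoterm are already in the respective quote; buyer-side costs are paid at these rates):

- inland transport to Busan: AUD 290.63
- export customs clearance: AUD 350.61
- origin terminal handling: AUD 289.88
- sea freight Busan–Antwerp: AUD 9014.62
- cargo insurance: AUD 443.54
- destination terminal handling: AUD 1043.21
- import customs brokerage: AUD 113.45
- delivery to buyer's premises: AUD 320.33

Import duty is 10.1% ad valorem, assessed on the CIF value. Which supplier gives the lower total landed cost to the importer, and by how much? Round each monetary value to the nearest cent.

Supplier A (CFR):
CIF value = CFR price + insurance = 99569.14 + 443.54 = 100012.68
Import duty = 100012.68 × 10.1% = 10101.28
Buyer bears (A): 443.54 + 1043.21 + 113.45 + 320.33 = 1920.53
Landed cost (A) = invoice 99569.14 + 1920.53 + duty 10101.28 = 111590.95
Supplier B (FOB):
CIF value = FOB price + freight + insurance = 98728.17 + 9014.62 + 443.54 = 108186.33
Import duty = 108186.33 × 10.1% = 10926.82
Buyer bears (B): 9014.62 + 443.54 + 1043.21 + 113.45 + 320.33 = 10935.15
Landed cost (B) = invoice 98728.17 + 10935.15 + duty 10926.82 = 120590.14
Difference = |111590.95 − 120590.14| = 8999.19

Supplier A is cheaper by AUD 8999.19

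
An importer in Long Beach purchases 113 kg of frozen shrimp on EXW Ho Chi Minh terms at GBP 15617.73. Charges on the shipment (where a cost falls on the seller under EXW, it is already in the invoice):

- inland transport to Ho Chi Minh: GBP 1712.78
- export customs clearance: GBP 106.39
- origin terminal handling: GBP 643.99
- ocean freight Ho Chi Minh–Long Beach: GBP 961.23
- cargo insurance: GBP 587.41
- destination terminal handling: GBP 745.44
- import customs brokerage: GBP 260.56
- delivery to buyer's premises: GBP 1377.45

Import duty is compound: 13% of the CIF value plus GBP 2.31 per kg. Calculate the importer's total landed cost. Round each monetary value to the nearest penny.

Total landed cost: GBP 24825.85

EXW: the seller makes goods available at their premises; the buyer bears all onward costs.
CIF value = EXW price + inland to port + export clearance + origin terminal + freight + insurance = 15617.73 + 1712.78 + 106.39 + 643.99 + 961.23 + 587.41 = 19629.53
Ad valorem component: 19629.53 × 13% = 2551.84
Specific component: 113 × 2.31 = 261.03
Import duty = 2551.84 + 261.03 = 2812.87
Buyer bears: inland to port 1712.78 + export clearance 106.39 + origin terminal 643.99 + freight 961.23 + insurance 587.41 + destination terminal 745.44 + brokerage 260.56 + delivery 1377.45 + duty 2812.87 = 9208.12
Landed cost = invoice 15617.73 + 9208.12 = 24825.85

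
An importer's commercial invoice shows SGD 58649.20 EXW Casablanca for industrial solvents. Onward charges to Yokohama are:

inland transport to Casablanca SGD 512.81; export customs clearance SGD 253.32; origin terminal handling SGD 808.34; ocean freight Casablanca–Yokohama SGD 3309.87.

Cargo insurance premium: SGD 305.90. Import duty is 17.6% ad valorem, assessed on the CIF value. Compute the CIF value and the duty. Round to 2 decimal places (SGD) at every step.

CIF value: SGD 63839.44; import duty: SGD 11235.74

CIF = EXW price + pre-shipment costs + freight + insurance
CIF = 58649.20 + 512.81 + 253.32 + 808.34 + 3309.87 + 305.90 = 63839.44
Import duty = 63839.44 × 17.6% = 11235.74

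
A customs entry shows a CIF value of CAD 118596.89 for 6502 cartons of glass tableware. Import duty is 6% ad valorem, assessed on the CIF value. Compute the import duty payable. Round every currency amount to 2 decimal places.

Import duty = 118596.89 × 6% = 7115.81

Import duty: CAD 7115.81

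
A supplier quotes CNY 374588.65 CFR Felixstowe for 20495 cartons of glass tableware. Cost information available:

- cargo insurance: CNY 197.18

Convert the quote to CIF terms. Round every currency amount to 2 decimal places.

From CFR to CIF, the seller additionally bears: insurance.
CIF price = 374588.65 + 197.18 = 374785.83

CIF price: CNY 374785.83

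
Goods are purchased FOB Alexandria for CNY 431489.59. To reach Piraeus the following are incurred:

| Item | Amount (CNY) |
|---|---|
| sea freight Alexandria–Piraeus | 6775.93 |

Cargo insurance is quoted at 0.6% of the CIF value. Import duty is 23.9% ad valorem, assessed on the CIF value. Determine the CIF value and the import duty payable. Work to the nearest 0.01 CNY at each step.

CIF value: CNY 440910.99; import duty: CNY 105377.73

Let C be the CIF value. C = FOB price + freight + 0.6% × C
C − 0.6% × C = 431489.59 + 6775.93
0.994 × C = 438265.52
C = 438265.52 / 0.994 = 440910.99
Insurance premium = 0.6% × 440910.99 = 2645.47
Import duty = 440910.99 × 23.9% = 105377.73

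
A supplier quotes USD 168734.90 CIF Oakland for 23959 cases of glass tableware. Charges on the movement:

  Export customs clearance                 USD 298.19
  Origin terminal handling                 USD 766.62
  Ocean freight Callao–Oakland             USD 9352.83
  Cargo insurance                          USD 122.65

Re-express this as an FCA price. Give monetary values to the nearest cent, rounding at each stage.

Not relevant to the conversion: export clearance — on the seller under both CIF and FCA; already in the CIF price and stays in the FCA price.
From CIF to FCA, the seller no longer bears: origin terminal, freight, insurance.
FCA price = 168734.90 − 766.62 − 9352.83 − 122.65 = 158492.80

FCA price: USD 158492.80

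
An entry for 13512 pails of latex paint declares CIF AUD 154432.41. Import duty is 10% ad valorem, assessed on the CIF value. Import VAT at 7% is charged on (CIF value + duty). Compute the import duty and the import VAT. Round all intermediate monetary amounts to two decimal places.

Import duty = 154432.41 × 10% = 15443.24
VAT base = CIF + duty = 154432.41 + 15443.24 = 169875.65
Import VAT = 169875.65 × 7% = 11891.30

Import duty: AUD 15443.24; import VAT: AUD 11891.30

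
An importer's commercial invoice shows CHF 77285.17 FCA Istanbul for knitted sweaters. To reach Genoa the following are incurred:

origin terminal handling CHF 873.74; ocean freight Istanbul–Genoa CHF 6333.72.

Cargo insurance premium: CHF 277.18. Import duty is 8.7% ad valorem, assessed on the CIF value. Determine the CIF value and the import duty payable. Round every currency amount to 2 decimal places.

CIF value: CHF 84769.81; import duty: CHF 7374.97

CIF = FCA price + pre-shipment costs + freight + insurance
CIF = 77285.17 + 873.74 + 6333.72 + 277.18 = 84769.81
Import duty = 84769.81 × 8.7% = 7374.97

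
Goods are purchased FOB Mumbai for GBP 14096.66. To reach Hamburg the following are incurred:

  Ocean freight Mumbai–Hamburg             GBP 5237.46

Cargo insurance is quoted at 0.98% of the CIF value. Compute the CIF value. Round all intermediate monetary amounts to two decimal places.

CIF value: GBP 19525.47

Let C be the CIF value. C = FOB price + freight + 0.98% × C
C − 0.98% × C = 14096.66 + 5237.46
0.9902 × C = 19334.12
C = 19334.12 / 0.9902 = 19525.47
Insurance premium = 0.98% × 19525.47 = 191.35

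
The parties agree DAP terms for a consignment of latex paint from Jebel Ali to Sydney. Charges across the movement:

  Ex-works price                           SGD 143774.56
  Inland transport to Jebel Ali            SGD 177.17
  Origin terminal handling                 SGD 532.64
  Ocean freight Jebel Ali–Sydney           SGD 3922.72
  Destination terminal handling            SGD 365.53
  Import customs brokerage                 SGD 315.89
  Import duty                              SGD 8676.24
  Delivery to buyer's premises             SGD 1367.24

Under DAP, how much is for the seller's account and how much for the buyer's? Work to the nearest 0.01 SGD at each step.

Seller: SGD 150139.86; buyer: SGD 8992.13

DAP: the seller bears all costs to the named destination except import duty and clearance.
Seller's account: goods 143774.56 + inland to port 177.17 + origin terminal 532.64 + freight 3922.72 + destination terminal 365.53 + delivery 1367.24 = 150139.86
Buyer's account: brokerage 315.89 + duty 8676.24 = 8992.13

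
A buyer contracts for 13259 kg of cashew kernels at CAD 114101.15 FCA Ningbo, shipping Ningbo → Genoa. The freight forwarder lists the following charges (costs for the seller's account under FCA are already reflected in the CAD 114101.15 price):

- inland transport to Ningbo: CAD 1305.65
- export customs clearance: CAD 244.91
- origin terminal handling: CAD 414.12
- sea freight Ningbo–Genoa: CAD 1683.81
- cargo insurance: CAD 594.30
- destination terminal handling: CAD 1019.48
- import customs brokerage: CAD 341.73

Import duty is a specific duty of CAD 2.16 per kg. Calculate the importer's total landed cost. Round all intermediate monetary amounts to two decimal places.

FCA: the seller delivers export-cleared goods to the carrier; the buyer bears costs from that point.
Already in the invoice (seller's account under FCA): inland to port, export clearance — exclude.
CIF value = FCA price + origin terminal + freight + insurance = 114101.15 + 414.12 + 1683.81 + 594.30 = 116793.38
Import duty = 13259 × 2.16 = 28639.44
Buyer bears: origin terminal 414.12 + freight 1683.81 + insurance 594.30 + destination terminal 1019.48 + brokerage 341.73 + duty 28639.44 = 32692.88
Landed cost = invoice 114101.15 + 32692.88 = 146794.03

Total landed cost: CAD 146794.03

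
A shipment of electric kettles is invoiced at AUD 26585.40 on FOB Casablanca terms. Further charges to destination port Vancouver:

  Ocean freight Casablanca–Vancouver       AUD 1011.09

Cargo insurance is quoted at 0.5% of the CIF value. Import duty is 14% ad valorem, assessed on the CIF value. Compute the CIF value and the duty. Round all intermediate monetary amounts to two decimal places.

Let C be the CIF value. C = FOB price + freight + 0.5% × C
C − 0.5% × C = 26585.40 + 1011.09
0.995 × C = 27596.49
C = 27596.49 / 0.995 = 27735.17
Insurance premium = 0.5% × 27735.17 = 138.68
Import duty = 27735.17 × 14% = 3882.92

CIF value: AUD 27735.17; import duty: AUD 3882.92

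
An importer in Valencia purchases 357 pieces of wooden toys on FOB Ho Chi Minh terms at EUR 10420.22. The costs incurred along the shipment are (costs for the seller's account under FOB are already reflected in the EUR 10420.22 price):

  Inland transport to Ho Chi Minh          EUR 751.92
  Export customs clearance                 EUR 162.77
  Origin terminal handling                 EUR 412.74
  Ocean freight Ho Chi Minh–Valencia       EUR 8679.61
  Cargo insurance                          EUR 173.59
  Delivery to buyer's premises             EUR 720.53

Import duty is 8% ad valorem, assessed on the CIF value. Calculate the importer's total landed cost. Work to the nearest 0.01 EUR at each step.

FOB: the seller bears costs until goods are on board at the origin port; the buyer bears freight, insurance and all costs thereafter.
Already in the invoice (seller's account under FOB): inland to port, export clearance, origin terminal — exclude.
CIF value = FOB price + freight + insurance = 10420.22 + 8679.61 + 173.59 = 19273.42
Import duty = 19273.42 × 8% = 1541.87
Buyer bears: freight 8679.61 + insurance 173.59 + delivery 720.53 + duty 1541.87 = 11115.60
Landed cost = invoice 10420.22 + 11115.60 = 21535.82

Total landed cost: EUR 21535.82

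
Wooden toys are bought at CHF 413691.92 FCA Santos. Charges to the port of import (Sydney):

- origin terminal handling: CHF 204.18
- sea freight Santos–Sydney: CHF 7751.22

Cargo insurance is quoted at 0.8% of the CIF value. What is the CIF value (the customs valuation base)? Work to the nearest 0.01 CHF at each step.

CIF value: CHF 425047.70

Let C be the CIF value. C = FCA price + pre-shipment costs + freight + 0.8% × C
C − 0.8% × C = 413691.92 + 204.18 + 7751.22
0.992 × C = 421647.32
C = 421647.32 / 0.992 = 425047.70
Insurance premium = 0.8% × 425047.70 = 3400.38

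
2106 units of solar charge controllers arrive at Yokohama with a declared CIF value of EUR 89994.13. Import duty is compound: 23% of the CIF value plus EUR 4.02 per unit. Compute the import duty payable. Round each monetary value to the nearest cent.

Ad valorem component: 89994.13 × 23% = 20698.65
Specific component: 2106 × 4.02 = 8466.12
Import duty = 20698.65 + 8466.12 = 29164.77

Import duty: EUR 29164.77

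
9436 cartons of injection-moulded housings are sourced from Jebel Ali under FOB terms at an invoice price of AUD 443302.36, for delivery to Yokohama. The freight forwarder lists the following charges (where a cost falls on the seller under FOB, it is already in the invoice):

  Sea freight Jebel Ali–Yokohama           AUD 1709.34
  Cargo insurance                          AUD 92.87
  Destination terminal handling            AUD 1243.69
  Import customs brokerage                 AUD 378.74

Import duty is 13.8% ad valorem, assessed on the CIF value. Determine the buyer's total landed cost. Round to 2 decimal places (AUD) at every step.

Total landed cost: AUD 508151.43

FOB: the seller bears costs until goods are on board at the origin port; the buyer bears freight, insurance and all costs thereafter.
CIF value = FOB price + freight + insurance = 443302.36 + 1709.34 + 92.87 = 445104.57
Import duty = 445104.57 × 13.8% = 61424.43
Buyer bears: freight 1709.34 + insurance 92.87 + destination terminal 1243.69 + brokerage 378.74 + duty 61424.43 = 64849.07
Landed cost = invoice 443302.36 + 64849.07 = 508151.43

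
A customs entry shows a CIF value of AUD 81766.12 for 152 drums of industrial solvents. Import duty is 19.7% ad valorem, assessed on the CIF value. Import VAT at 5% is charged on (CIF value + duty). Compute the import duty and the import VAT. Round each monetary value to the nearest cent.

Import duty = 81766.12 × 19.7% = 16107.93
VAT base = CIF + duty = 81766.12 + 16107.93 = 97874.05
Import VAT = 97874.05 × 5% = 4893.70

Import duty: AUD 16107.93; import VAT: AUD 4893.70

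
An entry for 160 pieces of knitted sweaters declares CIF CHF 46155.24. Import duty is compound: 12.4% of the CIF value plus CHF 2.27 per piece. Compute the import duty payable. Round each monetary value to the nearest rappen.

Import duty: CHF 6086.45

Ad valorem component: 46155.24 × 12.4% = 5723.25
Specific component: 160 × 2.27 = 363.20
Import duty = 5723.25 + 363.20 = 6086.45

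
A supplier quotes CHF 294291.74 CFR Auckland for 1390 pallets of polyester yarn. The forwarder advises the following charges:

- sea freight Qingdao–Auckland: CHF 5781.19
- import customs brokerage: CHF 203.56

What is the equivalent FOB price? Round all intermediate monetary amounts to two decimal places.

FOB price: CHF 288510.55

Not relevant to the conversion: brokerage — on the buyer under both terms; not part of either seller's price.
From CFR to FOB, the seller no longer bears: freight.
FOB price = 294291.74 − 5781.19 = 288510.55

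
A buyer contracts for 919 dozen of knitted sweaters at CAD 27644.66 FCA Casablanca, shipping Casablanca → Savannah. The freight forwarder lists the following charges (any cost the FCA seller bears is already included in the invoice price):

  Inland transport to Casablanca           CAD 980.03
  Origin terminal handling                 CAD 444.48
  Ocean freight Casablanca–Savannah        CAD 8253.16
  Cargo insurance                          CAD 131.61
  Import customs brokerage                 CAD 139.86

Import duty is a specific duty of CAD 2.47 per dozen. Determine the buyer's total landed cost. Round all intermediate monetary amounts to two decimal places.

FCA: the seller delivers export-cleared goods to the carrier; the buyer bears costs from that point.
Already in the invoice (seller's account under FCA): inland to port — exclude.
CIF value = FCA price + origin terminal + freight + insurance = 27644.66 + 444.48 + 8253.16 + 131.61 = 36473.91
Import duty = 919 × 2.47 = 2269.93
Buyer bears: origin terminal 444.48 + freight 8253.16 + insurance 131.61 + brokerage 139.86 + duty 2269.93 = 11239.04
Landed cost = invoice 27644.66 + 11239.04 = 38883.70

Total landed cost: CAD 38883.70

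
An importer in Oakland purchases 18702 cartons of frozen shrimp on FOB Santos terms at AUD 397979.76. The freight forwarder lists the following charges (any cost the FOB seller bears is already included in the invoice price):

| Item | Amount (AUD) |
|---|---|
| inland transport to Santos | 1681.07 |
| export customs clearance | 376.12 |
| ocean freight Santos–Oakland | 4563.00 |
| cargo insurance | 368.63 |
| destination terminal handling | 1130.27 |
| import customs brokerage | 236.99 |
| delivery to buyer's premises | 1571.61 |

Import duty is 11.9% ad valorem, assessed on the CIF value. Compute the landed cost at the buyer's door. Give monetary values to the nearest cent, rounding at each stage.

Total landed cost: AUD 453796.72

FOB: the seller bears costs until goods are on board at the origin port; the buyer bears freight, insurance and all costs thereafter.
Already in the invoice (seller's account under FOB): inland to port, export clearance — exclude.
CIF value = FOB price + freight + insurance = 397979.76 + 4563.00 + 368.63 = 402911.39
Import duty = 402911.39 × 11.9% = 47946.46
Buyer bears: freight 4563.00 + insurance 368.63 + destination terminal 1130.27 + brokerage 236.99 + delivery 1571.61 + duty 47946.46 = 55816.96
Landed cost = invoice 397979.76 + 55816.96 = 453796.72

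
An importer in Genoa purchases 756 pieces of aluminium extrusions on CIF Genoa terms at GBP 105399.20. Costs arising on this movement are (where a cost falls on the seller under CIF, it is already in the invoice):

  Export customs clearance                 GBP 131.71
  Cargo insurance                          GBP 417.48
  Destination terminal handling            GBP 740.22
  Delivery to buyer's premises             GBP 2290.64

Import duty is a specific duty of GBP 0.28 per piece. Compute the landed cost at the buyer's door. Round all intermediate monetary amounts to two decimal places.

CIF: the seller pays costs through ocean freight and marine insurance to the destination port.
Already in the invoice (seller's account under CIF): export clearance, insurance — exclude.
The CIF price already equals the CIF value: 105399.20
Import duty = 756 × 0.28 = 211.68
Buyer bears: destination terminal 740.22 + delivery 2290.64 + duty 211.68 = 3242.54
Landed cost = invoice 105399.20 + 3242.54 = 108641.74

Total landed cost: GBP 108641.74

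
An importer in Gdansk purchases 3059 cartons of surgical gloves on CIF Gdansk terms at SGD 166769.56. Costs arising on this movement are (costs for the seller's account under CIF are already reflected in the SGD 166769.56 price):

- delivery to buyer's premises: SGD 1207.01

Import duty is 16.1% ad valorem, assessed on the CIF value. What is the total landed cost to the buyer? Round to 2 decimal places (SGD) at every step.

Total landed cost: SGD 194826.47

CIF: the seller pays costs through ocean freight and marine insurance to the destination port.
The CIF price already equals the CIF value: 166769.56
Import duty = 166769.56 × 16.1% = 26849.90
Buyer bears: delivery 1207.01 + duty 26849.90 = 28056.91
Landed cost = invoice 166769.56 + 28056.91 = 194826.47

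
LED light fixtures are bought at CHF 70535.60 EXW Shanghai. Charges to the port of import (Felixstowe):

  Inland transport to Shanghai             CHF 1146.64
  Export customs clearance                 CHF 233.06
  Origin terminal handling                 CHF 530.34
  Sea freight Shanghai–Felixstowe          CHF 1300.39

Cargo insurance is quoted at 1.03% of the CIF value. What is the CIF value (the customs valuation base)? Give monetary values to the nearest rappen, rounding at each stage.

Let C be the CIF value. C = EXW price + pre-shipment costs + freight + 1.03% × C
C − 1.03% × C = 70535.60 + 1146.64 + 233.06 + 530.34 + 1300.39
0.9897 × C = 73746.03
C = 73746.03 / 0.9897 = 74513.52
Insurance premium = 1.03% × 74513.52 = 767.49

CIF value: CHF 74513.52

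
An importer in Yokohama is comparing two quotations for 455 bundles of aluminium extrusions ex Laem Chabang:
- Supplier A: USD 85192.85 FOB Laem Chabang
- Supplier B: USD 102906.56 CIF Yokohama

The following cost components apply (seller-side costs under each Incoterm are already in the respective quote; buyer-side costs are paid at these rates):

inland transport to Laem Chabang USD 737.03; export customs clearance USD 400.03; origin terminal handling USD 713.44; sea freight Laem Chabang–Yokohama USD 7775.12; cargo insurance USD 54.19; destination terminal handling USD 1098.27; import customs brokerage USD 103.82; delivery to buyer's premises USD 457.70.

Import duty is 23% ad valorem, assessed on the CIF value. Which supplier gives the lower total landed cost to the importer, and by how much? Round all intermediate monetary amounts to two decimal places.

Supplier A is cheaper by USD 12157.81

Supplier A (FOB):
CIF value = FOB price + freight + insurance = 85192.85 + 7775.12 + 54.19 = 93022.16
Import duty = 93022.16 × 23% = 21395.10
Buyer bears (A): 7775.12 + 54.19 + 1098.27 + 103.82 + 457.70 = 9489.10
Landed cost (A) = invoice 85192.85 + 9489.10 + duty 21395.10 = 116077.05
Supplier B (CIF):
The CIF price already equals the CIF value: 102906.56
Import duty = 102906.56 × 23% = 23668.51
Buyer bears (B): 1098.27 + 103.82 + 457.70 = 1659.79
Landed cost (B) = invoice 102906.56 + 1659.79 + duty 23668.51 = 128234.86
Difference = |116077.05 − 128234.86| = 12157.81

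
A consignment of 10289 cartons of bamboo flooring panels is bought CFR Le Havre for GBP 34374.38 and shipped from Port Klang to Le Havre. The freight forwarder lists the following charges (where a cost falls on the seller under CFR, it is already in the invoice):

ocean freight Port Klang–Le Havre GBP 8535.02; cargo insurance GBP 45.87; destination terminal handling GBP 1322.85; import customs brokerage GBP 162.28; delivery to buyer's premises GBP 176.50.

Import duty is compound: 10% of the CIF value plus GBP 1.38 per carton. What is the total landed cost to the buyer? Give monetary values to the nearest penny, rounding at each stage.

CFR: the seller pays costs through ocean freight to the destination port, but not insurance.
Already in the invoice (seller's account under CFR): freight — exclude.
CIF value = CFR price + insurance = 34374.38 + 45.87 = 34420.25
Ad valorem component: 34420.25 × 10% = 3442.03
Specific component: 10289 × 1.38 = 14198.82
Import duty = 3442.03 + 14198.82 = 17640.85
Buyer bears: insurance 45.87 + destination terminal 1322.85 + brokerage 162.28 + delivery 176.50 + duty 17640.85 = 19348.35
Landed cost = invoice 34374.38 + 19348.35 = 53722.73

Total landed cost: GBP 53722.73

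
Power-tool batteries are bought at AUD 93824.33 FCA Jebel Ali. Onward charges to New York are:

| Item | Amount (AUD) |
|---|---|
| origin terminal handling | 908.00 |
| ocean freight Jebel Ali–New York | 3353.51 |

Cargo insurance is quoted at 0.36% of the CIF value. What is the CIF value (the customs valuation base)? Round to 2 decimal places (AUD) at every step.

CIF value: AUD 98440.22

Let C be the CIF value. C = FCA price + pre-shipment costs + freight + 0.36% × C
C − 0.36% × C = 93824.33 + 908.00 + 3353.51
0.9964 × C = 98085.84
C = 98085.84 / 0.9964 = 98440.22
Insurance premium = 0.36% × 98440.22 = 354.38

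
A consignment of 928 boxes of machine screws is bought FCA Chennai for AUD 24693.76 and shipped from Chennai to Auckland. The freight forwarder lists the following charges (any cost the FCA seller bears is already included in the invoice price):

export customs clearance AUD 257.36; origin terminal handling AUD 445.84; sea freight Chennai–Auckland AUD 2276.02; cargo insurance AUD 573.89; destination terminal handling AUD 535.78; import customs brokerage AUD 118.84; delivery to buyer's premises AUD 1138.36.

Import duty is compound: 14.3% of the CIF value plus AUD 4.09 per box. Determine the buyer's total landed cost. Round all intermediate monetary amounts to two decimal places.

Total landed cost: AUD 37580.51

FCA: the seller delivers export-cleared goods to the carrier; the buyer bears costs from that point.
Already in the invoice (seller's account under FCA): export clearance — exclude.
CIF value = FCA price + origin terminal + freight + insurance = 24693.76 + 445.84 + 2276.02 + 573.89 = 27989.51
Ad valorem component: 27989.51 × 14.3% = 4002.50
Specific component: 928 × 4.09 = 3795.52
Import duty = 4002.50 + 3795.52 = 7798.02
Buyer bears: origin terminal 445.84 + freight 2276.02 + insurance 573.89 + destination terminal 535.78 + brokerage 118.84 + delivery 1138.36 + duty 7798.02 = 12886.75
Landed cost = invoice 24693.76 + 12886.75 = 37580.51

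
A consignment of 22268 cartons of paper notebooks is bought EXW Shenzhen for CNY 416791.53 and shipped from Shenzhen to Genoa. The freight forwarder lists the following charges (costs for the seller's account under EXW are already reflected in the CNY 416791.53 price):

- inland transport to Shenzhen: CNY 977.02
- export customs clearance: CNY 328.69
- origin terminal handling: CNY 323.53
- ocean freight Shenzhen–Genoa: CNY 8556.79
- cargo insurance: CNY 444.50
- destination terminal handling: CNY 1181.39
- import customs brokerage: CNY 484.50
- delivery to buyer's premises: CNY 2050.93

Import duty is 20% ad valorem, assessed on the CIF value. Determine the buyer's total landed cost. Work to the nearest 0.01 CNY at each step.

Total landed cost: CNY 516623.29

EXW: the seller makes goods available at their premises; the buyer bears all onward costs.
CIF value = EXW price + inland to port + export clearance + origin terminal + freight + insurance = 416791.53 + 977.02 + 328.69 + 323.53 + 8556.79 + 444.50 = 427422.06
Import duty = 427422.06 × 20% = 85484.41
Buyer bears: inland to port 977.02 + export clearance 328.69 + origin terminal 323.53 + freight 8556.79 + insurance 444.50 + destination terminal 1181.39 + brokerage 484.50 + delivery 2050.93 + duty 85484.41 = 99831.76
Landed cost = invoice 416791.53 + 99831.76 = 516623.29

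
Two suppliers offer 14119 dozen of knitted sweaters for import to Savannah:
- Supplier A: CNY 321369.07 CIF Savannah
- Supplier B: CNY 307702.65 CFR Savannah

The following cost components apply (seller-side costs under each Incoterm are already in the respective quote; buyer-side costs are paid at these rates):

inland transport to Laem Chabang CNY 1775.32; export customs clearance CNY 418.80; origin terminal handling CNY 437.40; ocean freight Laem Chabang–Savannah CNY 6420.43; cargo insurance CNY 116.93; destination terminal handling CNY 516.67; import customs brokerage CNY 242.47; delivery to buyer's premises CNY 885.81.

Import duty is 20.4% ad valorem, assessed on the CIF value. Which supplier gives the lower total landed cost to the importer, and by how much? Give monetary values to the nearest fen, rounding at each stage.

Supplier B is cheaper by CNY 16313.59

Supplier A (CIF):
The CIF price already equals the CIF value: 321369.07
Import duty = 321369.07 × 20.4% = 65559.29
Buyer bears (A): 516.67 + 242.47 + 885.81 = 1644.95
Landed cost (A) = invoice 321369.07 + 1644.95 + duty 65559.29 = 388573.31
Supplier B (CFR):
CIF value = CFR price + insurance = 307702.65 + 116.93 = 307819.58
Import duty = 307819.58 × 20.4% = 62795.19
Buyer bears (B): 116.93 + 516.67 + 242.47 + 885.81 = 1761.88
Landed cost (B) = invoice 307702.65 + 1761.88 + duty 62795.19 = 372259.72
Difference = |388573.31 − 372259.72| = 16313.59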